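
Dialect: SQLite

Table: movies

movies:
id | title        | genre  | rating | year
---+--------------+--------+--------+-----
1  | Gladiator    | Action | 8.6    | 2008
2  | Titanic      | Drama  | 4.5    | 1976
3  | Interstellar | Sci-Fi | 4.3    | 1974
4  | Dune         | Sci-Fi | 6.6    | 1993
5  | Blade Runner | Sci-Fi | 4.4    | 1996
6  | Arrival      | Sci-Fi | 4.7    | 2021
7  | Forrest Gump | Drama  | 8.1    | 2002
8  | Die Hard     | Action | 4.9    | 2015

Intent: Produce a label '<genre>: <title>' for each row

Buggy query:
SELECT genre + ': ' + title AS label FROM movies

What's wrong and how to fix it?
Bug: '+' is numeric addition; on text columns SQLite converts them to 0 instead of concatenating

Fix: Use the || operator for string concatenation

Corrected query:
SELECT genre || ': ' || title AS label FROM movies

Result:
label               
--------------------
Action: Gladiator   
Drama: Titanic      
Sci-Fi: Interstellar
Sci-Fi: Dune        
Sci-Fi: Blade Runner
Sci-Fi: Arrival     
Drama: Forrest Gump 
Action: Die Hard    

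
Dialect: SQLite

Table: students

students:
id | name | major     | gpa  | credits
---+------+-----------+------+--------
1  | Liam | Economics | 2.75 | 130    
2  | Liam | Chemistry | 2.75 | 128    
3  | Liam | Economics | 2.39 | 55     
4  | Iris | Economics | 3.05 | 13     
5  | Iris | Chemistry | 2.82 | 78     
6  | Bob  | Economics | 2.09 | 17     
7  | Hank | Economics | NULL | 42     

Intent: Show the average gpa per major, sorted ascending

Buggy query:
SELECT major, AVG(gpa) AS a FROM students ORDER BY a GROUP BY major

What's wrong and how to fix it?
Bug: ORDER BY appears before GROUP BY; SQL clause order requires GROUP BY first

Fix: Reorder: SELECT … FROM … GROUP BY … ORDER BY …

Corrected query:
SELECT major, AVG(gpa) AS a FROM students GROUP BY major ORDER BY a

Result:
major     | a    
----------+------
Economics | 2.57 
Chemistry | 2.785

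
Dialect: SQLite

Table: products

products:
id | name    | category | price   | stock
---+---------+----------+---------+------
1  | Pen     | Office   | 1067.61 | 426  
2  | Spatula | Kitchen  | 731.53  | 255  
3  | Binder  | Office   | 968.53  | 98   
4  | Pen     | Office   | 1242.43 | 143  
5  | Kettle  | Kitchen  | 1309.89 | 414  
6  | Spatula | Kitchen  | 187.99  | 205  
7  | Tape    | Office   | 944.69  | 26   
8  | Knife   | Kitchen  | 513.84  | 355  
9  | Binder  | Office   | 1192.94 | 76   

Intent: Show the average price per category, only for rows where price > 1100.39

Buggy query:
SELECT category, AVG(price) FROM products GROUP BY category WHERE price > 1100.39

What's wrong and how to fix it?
Bug: Row-level WHERE must come before GROUP BY in the clause order

Fix: Move the WHERE clause before GROUP BY

Corrected query:
SELECT category, AVG(price) FROM products WHERE price > 1100.39 GROUP BY category

Result:
category | AVG(price)
---------+-----------
Kitchen  | 1309.89   
Office   | 1217.685  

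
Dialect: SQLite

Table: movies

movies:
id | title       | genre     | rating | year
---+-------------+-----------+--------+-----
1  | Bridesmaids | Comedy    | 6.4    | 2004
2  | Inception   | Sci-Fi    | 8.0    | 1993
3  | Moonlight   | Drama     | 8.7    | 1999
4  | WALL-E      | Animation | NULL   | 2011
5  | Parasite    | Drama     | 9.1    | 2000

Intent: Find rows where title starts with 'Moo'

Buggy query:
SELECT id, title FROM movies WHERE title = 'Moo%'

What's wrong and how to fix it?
Bug: '=' compares the literal string including the % character; pattern matching needs LIKE

Fix: Replace '=' with LIKE so 'Moo%' is treated as a pattern

Corrected query:
SELECT id, title FROM movies WHERE title LIKE 'Moo%'

Result:
id | title    
---+----------
3  | Moonlight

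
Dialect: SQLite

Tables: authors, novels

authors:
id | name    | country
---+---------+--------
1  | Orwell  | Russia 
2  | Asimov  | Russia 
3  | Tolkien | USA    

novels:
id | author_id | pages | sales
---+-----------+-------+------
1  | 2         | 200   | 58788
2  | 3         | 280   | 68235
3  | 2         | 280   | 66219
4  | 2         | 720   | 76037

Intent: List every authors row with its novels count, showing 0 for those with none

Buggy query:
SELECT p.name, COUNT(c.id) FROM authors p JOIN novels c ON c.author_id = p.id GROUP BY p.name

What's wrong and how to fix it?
Bug: INNER JOIN drops authors rows that have no matching novels rows

Fix: Switch to LEFT JOIN to retain unmatched parent rows

Corrected query:
SELECT p.name, COUNT(c.id) FROM authors p LEFT JOIN novels c ON c.author_id = p.id GROUP BY p.name

Result:
name    | COUNT(c.id)
--------+------------
Asimov  | 3          
Orwell  | 0          
Tolkien | 1          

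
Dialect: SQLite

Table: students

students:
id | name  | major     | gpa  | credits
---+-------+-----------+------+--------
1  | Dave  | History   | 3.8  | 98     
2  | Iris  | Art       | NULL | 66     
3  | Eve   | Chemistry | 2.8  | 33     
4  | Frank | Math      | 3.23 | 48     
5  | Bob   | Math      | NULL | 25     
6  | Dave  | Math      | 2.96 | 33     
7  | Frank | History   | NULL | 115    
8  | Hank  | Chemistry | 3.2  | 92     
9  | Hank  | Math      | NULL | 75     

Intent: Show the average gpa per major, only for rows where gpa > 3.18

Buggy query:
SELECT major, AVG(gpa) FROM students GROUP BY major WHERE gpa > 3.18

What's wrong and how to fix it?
Bug: Row-level WHERE must come before GROUP BY in the clause order

Fix: Place WHERE between FROM and GROUP BY

Corrected query:
SELECT major, AVG(gpa) FROM students WHERE gpa > 3.18 GROUP BY major

Result:
major     | AVG(gpa)
----------+---------
Chemistry | 3.2     
History   | 3.8     
Math      | 3.23    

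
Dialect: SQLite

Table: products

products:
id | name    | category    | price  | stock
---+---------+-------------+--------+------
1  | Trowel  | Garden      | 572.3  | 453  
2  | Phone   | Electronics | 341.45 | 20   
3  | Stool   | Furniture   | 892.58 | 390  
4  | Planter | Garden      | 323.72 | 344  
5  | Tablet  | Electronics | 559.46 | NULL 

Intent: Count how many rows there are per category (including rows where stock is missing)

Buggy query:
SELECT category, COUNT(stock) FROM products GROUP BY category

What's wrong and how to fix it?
Bug: COUNT(column) counts non-NULL values only; rows with NULL stock aren't counted

Fix: Use COUNT(*) to count all rows regardless of NULL

Corrected query:
SELECT category, COUNT(*) FROM products GROUP BY category

Result:
category    | COUNT(*)
------------+---------
Electronics | 2       
Furniture   | 1       
Garden      | 2       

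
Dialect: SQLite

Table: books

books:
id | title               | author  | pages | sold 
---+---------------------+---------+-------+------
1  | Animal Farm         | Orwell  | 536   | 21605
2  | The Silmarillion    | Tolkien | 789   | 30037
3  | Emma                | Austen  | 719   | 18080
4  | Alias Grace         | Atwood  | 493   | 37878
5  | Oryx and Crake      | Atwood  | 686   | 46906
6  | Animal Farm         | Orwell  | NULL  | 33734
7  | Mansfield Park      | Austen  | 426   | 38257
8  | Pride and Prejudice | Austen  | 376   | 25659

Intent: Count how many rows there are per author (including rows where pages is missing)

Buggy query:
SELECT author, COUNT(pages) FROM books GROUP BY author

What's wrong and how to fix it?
Bug: COUNT(column) counts non-NULL values only; rows with NULL pages aren't counted

Fix: Replace COUNT(pages) with COUNT(*)

Corrected query:
SELECT author, COUNT(*) FROM books GROUP BY author

Result:
author  | COUNT(*)
--------+---------
Atwood  | 2       
Austen  | 3       
Orwell  | 2       
Tolkien | 1       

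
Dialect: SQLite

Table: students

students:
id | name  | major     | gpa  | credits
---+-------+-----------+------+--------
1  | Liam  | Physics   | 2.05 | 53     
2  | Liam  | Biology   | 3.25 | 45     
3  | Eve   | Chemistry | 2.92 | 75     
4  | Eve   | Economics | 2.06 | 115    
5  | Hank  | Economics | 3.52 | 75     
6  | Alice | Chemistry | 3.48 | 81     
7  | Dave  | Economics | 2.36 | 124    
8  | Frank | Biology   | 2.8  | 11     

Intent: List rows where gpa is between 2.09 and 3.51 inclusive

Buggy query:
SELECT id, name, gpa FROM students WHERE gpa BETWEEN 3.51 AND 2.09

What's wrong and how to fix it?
Bug: The bounds are reversed; BETWEEN a AND b requires a <= b to match anything

Fix: Write BETWEEN 2.09 AND 3.51

Corrected query:
SELECT id, name, gpa FROM students WHERE gpa BETWEEN 2.09 AND 3.51

Result:
id | name  | gpa 
---+-------+-----
2  | Liam  | 3.25
3  | Eve   | 2.92
6  | Alice | 3.48
7  | Dave  | 2.36
8  | Frank | 2.8 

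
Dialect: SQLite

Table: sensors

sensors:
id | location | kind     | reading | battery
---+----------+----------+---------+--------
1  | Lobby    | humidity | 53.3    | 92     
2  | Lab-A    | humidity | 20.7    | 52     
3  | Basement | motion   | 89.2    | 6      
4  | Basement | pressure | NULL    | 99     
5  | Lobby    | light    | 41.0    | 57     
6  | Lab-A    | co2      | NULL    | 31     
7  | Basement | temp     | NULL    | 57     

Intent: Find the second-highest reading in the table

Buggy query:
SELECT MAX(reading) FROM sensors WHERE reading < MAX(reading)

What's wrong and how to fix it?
Bug: MAX(reading) on the right of the comparison is an aggregate-in-WHERE error

Fix: Put the inner MAX in a scalar subquery

Corrected query:
SELECT MAX(reading) FROM sensors WHERE reading < (SELECT MAX(reading) FROM sensors)

Result:
MAX(reading)
------------
53.3        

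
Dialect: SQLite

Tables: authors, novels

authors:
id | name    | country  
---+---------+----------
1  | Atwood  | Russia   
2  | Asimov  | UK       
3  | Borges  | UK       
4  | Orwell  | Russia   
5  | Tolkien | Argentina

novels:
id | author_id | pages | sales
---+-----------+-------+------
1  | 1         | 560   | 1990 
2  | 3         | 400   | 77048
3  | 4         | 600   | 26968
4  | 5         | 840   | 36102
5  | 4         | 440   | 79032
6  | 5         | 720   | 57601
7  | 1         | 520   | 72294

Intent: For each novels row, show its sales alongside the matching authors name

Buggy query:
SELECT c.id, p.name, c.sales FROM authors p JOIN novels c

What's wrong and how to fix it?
Bug: Missing join condition: each novels row is matched to all authors rows instead of just its own

Fix: Specify the join condition linking the foreign key to the parent id

Corrected query:
SELECT c.id, p.name, c.sales FROM authors p JOIN novels c ON c.author_id = p.id

Result:
id | name    | sales
---+---------+------
1  | Atwood  | 1990 
2  | Borges  | 77048
3  | Orwell  | 26968
4  | Tolkien | 36102
5  | Orwell  | 79032
6  | Tolkien | 57601
7  | Atwood  | 72294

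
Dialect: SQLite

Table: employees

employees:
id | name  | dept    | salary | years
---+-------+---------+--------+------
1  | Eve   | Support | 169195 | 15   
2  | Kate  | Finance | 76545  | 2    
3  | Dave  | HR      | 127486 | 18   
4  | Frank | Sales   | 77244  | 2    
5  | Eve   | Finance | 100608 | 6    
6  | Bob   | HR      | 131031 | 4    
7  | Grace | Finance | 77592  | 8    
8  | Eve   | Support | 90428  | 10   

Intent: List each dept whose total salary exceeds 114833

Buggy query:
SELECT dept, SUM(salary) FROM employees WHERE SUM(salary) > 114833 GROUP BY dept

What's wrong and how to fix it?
Bug: WHERE runs before GROUP BY, so aggregates aren't available there

Fix: Move the aggregate condition to a HAVING clause

Corrected query:
SELECT dept, SUM(salary) FROM employees GROUP BY dept HAVING SUM(salary) > 114833

Result:
dept    | SUM(salary)
--------+------------
Finance | 254745     
HR      | 258517     
Support | 259623     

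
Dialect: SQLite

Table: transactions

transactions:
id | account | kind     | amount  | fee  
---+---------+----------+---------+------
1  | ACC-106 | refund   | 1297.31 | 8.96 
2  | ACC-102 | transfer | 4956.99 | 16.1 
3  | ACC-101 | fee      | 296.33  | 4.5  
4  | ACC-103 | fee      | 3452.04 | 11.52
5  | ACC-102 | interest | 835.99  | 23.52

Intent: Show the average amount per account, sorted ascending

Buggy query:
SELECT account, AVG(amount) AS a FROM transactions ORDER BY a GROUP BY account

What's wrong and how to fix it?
Bug: ORDER BY appears before GROUP BY; SQL clause order requires GROUP BY first

Fix: Move ORDER BY to the end, after GROUP BY

Corrected query:
SELECT account, AVG(amount) AS a FROM transactions GROUP BY account ORDER BY a

Result:
account | a      
--------+--------
ACC-101 | 296.33 
ACC-106 | 1297.31
ACC-102 | 2896.49
ACC-103 | 3452.04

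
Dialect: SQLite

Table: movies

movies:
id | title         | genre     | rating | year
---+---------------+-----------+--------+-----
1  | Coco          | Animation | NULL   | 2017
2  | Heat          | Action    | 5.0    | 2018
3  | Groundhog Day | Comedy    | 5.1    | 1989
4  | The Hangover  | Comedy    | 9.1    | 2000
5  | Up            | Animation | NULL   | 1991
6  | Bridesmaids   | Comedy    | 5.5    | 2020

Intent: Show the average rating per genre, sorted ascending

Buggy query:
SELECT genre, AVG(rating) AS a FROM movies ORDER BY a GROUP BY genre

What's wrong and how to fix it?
Bug: GROUP BY must precede ORDER BY

Fix: Reorder: SELECT … FROM … GROUP BY … ORDER BY …

Corrected query:
SELECT genre, AVG(rating) AS a FROM movies GROUP BY genre ORDER BY a

Result:
genre     | a       
----------+---------
Animation | NULL    
Action    | 5       
Comedy    | 6.566667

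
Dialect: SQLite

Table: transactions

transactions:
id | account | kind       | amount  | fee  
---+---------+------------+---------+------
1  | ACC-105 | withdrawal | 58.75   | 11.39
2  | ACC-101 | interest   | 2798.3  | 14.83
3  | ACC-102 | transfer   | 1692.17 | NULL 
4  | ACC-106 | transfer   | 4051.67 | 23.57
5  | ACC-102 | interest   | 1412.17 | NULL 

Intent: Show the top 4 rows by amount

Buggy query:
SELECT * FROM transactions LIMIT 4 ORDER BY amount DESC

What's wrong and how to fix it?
Bug: ORDER BY cannot follow LIMIT; LIMIT is the final clause

Fix: Swap the clauses: ORDER BY first, then LIMIT

Corrected query:
SELECT * FROM transactions ORDER BY amount DESC LIMIT 4

Result:
id | account | kind     | amount  | fee  
---+---------+----------+---------+------
4  | ACC-106 | transfer | 4051.67 | 23.57
2  | ACC-101 | interest | 2798.3  | 14.83
3  | ACC-102 | transfer | 1692.17 | NULL 
5  | ACC-102 | interest | 1412.17 | NULL 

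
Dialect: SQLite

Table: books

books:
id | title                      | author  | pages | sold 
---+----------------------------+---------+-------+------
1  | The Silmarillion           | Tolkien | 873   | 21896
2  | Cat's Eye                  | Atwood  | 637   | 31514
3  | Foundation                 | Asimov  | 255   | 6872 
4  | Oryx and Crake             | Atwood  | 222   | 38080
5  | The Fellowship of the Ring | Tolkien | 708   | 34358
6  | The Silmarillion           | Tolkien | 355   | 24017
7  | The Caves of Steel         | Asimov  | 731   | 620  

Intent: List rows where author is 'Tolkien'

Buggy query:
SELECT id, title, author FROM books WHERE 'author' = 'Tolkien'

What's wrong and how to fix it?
Bug: 'author' in single quotes is a string literal, not the column; the comparison is literal-vs-literal and never true

Fix: Remove the quotes around the column name (or use double quotes for an identifier)

Corrected query:
SELECT id, title, author FROM books WHERE author = 'Tolkien'

Result:
id | title                      | author 
---+----------------------------+--------
1  | The Silmarillion           | Tolkien
5  | The Fellowship of the Ring | Tolkien
6  | The Silmarillion           | Tolkien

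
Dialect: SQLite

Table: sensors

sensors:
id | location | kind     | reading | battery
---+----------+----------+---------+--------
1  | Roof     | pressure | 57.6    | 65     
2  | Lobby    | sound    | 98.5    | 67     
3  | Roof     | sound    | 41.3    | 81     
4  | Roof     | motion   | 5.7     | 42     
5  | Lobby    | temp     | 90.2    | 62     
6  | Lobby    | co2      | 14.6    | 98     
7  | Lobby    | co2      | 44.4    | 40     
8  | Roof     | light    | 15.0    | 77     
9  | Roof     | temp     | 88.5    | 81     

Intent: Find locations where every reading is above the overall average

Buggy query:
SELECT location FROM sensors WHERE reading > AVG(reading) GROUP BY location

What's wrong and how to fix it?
Bug: AVG() is an aggregate; it can't sit directly in WHERE

Fix: Use a subquery for AVG and a HAVING MIN(...) filter so the condition holds for every row in the group

Corrected query:
SELECT location FROM sensors GROUP BY location HAVING MIN(reading) > (SELECT AVG(reading) FROM sensors)

Result:
(no rows)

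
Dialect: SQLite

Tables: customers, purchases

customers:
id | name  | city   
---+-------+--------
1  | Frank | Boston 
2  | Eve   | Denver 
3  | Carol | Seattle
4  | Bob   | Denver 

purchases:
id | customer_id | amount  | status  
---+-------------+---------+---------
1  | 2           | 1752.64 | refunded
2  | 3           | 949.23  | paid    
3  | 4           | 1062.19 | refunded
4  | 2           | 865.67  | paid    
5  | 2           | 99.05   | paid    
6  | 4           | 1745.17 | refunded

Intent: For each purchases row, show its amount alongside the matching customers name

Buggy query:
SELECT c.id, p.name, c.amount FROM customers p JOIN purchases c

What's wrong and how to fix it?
Bug: JOIN with no ON clause produces a cartesian product; every purchases row pairs with every customers row

Fix: Specify the join condition linking the foreign key to the parent id

Corrected query:
SELECT c.id, p.name, c.amount FROM customers p JOIN purchases c ON c.customer_id = p.id

Result:
id | name  | amount 
---+-------+--------
1  | Eve   | 1752.64
2  | Carol | 949.23 
3  | Bob   | 1062.19
4  | Eve   | 865.67 
5  | Eve   | 99.05  
6  | Bob   | 1745.17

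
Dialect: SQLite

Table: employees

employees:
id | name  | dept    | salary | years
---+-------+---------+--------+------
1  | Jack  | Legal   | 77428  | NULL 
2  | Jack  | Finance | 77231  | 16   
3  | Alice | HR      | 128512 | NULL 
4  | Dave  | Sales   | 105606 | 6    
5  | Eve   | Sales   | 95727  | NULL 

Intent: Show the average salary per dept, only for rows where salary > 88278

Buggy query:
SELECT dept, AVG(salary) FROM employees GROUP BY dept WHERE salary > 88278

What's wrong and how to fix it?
Bug: Row-level WHERE must come before GROUP BY in the clause order

Fix: Place WHERE between FROM and GROUP BY

Corrected query:
SELECT dept, AVG(salary) FROM employees WHERE salary > 88278 GROUP BY dept

Result:
dept  | AVG(salary)
------+------------
HR    | 128512     
Sales | 100666.5   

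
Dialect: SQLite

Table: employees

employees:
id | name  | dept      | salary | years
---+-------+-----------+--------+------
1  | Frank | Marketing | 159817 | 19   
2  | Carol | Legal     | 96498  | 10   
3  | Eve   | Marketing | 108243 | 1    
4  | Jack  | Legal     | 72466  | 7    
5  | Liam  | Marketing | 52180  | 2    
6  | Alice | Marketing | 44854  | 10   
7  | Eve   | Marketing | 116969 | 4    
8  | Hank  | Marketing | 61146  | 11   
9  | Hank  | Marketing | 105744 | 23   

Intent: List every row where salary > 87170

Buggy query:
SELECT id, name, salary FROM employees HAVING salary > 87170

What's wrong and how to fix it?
Bug: This is a non-aggregate query (no GROUP BY, no aggregates), so in SQLite the HAVING clause is invalid here; a row-level condition belongs in WHERE

Fix: Replace HAVING with WHERE since the condition applies to individual rows

Corrected query:
SELECT id, name, salary FROM employees WHERE salary > 87170

Result:
id | name  | salary
---+-------+-------
1  | Frank | 159817
2  | Carol | 96498 
3  | Eve   | 108243
7  | Eve   | 116969
9  | Hank  | 105744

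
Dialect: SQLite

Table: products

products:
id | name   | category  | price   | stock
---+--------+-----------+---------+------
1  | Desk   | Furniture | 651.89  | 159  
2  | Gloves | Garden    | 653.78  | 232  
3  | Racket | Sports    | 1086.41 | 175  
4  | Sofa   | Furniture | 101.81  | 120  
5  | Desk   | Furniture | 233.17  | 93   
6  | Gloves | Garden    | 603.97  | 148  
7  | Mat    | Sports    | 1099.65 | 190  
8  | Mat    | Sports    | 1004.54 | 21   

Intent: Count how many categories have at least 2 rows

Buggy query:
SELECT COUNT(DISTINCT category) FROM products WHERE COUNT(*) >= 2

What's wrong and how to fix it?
Bug: WHERE filters individual rows, not groups, so a group-level COUNT is invalid there

Fix: Use a subquery that GROUPs and filters with HAVING, then count its rows

Corrected query:
SELECT COUNT(*) FROM (SELECT category FROM products GROUP BY category HAVING COUNT(*) >= 2)

Result:
COUNT(*)
--------
3       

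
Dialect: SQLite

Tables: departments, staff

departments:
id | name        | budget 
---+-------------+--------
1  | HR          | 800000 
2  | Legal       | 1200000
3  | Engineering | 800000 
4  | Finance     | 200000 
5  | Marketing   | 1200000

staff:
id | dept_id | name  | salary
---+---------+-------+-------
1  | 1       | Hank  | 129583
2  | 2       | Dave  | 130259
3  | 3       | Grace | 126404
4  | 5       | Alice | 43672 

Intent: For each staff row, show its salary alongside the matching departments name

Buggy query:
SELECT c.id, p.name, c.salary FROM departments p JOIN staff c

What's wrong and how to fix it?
Bug: Missing join condition: each staff row is matched to all departments rows instead of just its own

Fix: Specify the join condition linking the foreign key to the parent id

Corrected query:
SELECT c.id, p.name, c.salary FROM departments p JOIN staff c ON c.dept_id = p.id

Result:
id | name        | salary
---+-------------+-------
1  | HR          | 129583
2  | Legal       | 130259
3  | Engineering | 126404
4  | Marketing   | 43672 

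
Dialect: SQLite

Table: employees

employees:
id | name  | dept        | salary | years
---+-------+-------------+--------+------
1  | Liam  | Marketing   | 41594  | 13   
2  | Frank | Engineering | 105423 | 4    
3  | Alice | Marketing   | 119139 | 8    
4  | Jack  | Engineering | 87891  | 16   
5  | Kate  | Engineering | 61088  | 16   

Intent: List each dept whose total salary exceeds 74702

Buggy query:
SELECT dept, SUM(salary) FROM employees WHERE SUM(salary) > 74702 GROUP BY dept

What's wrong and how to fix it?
Bug: WHERE runs before GROUP BY, so aggregates aren't available there

Fix: Move the aggregate condition to a HAVING clause

Corrected query:
SELECT dept, SUM(salary) FROM employees GROUP BY dept HAVING SUM(salary) > 74702

Result:
dept        | SUM(salary)
------------+------------
Engineering | 254402     
Marketing   | 160733     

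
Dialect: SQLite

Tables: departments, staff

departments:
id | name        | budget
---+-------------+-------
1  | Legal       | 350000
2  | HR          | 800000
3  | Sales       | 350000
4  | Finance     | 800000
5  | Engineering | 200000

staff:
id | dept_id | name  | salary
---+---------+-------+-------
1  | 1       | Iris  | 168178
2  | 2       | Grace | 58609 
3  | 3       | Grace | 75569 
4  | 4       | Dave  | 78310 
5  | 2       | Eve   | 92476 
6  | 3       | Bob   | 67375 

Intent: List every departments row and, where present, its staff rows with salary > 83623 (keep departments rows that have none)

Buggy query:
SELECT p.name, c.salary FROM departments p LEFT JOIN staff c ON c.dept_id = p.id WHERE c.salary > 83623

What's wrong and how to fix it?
Bug: A WHERE condition on the right-hand table after LEFT JOIN drops unmatched parents

Fix: Move the right-table condition into the ON clause so unmatched parents are kept

Corrected query:
SELECT p.name, c.salary FROM departments p LEFT JOIN staff c ON c.dept_id = p.id AND c.salary > 83623

Result:
name        | salary
------------+-------
Legal       | 168178
HR          | 92476 
Sales       | NULL  
Finance     | NULL  
Engineering | NULL  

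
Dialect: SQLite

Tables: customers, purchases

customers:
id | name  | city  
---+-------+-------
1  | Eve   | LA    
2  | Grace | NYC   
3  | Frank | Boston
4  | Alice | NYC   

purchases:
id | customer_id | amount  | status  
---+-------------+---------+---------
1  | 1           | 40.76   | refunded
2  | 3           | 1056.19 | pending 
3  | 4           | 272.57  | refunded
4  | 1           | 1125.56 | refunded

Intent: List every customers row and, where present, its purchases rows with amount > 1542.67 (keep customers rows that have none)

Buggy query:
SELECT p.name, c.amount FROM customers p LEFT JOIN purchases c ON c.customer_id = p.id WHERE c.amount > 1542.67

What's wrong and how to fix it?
Bug: A WHERE condition on the right-hand table after LEFT JOIN drops unmatched parents

Fix: Put 'c.amount > 1542.67' in the JOIN's ON clause instead of WHERE

Corrected query:
SELECT p.name, c.amount FROM customers p LEFT JOIN purchases c ON c.customer_id = p.id AND c.amount > 1542.67

Result:
name  | amount
------+-------
Eve   | NULL  
Grace | NULL  
Frank | NULL  
Alice | NULL  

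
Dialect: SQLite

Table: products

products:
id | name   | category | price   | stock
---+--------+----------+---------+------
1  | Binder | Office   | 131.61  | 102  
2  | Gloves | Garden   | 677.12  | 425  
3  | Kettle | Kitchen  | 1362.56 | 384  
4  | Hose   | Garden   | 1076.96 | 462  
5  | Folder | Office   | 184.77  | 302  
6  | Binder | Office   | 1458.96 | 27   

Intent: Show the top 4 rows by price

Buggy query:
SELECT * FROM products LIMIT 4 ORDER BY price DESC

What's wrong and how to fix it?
Bug: ORDER BY cannot follow LIMIT; LIMIT is the final clause

Fix: Swap the clauses: ORDER BY first, then LIMIT

Corrected query:
SELECT * FROM products ORDER BY price DESC LIMIT 4

Result:
id | name   | category | price   | stock
---+--------+----------+---------+------
6  | Binder | Office   | 1458.96 | 27   
3  | Kettle | Kitchen  | 1362.56 | 384  
4  | Hose   | Garden   | 1076.96 | 462  
2  | Gloves | Garden   | 677.12  | 425  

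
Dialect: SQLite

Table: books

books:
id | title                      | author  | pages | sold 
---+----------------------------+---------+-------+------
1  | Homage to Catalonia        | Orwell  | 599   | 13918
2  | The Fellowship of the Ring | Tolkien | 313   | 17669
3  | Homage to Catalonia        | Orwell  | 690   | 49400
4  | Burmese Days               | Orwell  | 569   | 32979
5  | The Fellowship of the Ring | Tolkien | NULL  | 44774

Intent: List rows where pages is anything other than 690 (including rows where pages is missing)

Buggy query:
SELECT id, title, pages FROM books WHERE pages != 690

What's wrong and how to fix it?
Bug: Inequality against NULL is unknown, not true; rows with NULL are dropped

Fix: Handle NULL separately with IS NULL alongside the inequality

Corrected query:
SELECT id, title, pages FROM books WHERE pages != 690 OR pages IS NULL

Result:
id | title                      | pages
---+----------------------------+------
1  | Homage to Catalonia        | 599  
2  | The Fellowship of the Ring | 313  
4  | Burmese Days               | 569  
5  | The Fellowship of the Ring | NULL 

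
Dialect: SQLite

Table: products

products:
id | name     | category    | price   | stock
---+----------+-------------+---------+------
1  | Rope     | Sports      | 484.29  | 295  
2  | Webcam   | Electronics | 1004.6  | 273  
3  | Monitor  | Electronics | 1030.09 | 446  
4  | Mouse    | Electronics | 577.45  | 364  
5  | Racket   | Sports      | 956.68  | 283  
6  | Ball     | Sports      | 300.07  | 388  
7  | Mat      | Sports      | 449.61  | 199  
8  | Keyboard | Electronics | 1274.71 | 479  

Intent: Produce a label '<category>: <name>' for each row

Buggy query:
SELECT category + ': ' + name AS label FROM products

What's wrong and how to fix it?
Bug: '+' is numeric addition; on text columns SQLite converts them to 0 instead of concatenating

Fix: Replace + with || to concatenate text

Corrected query:
SELECT category || ': ' || name AS label FROM products

Result:
label                
---------------------
Sports: Rope         
Electronics: Webcam  
Electronics: Monitor 
Electronics: Mouse   
Sports: Racket       
Sports: Ball         
Sports: Mat          
Electronics: Keyboard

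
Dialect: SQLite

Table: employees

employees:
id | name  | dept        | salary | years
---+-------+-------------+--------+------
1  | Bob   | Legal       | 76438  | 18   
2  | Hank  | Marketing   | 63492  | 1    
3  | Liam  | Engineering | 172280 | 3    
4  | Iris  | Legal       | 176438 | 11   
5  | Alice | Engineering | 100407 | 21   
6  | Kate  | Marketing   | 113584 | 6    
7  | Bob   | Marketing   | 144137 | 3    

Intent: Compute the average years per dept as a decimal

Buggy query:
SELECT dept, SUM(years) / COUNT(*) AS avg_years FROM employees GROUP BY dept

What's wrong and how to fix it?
Bug: Both operands are integers, so '/' performs integer division and truncates

Fix: Multiply by 1.0 (or CAST to REAL) to force floating-point division

Corrected query:
SELECT dept, SUM(years) * 1.0 / COUNT(*) AS avg_years FROM employees GROUP BY dept

Result:
dept        | avg_years
------------+----------
Engineering | 12       
Legal       | 14.5     
Marketing   | 3.333333 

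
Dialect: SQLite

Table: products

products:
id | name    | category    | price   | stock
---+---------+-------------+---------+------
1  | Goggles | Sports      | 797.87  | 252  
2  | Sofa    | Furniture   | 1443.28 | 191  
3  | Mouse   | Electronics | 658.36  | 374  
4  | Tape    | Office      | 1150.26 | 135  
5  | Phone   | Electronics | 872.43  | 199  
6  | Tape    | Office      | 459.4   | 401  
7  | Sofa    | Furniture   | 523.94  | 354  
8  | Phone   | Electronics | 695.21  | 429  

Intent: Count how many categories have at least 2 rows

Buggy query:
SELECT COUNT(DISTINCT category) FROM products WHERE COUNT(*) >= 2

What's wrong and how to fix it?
Bug: COUNT(*) cannot appear in WHERE; the per-group count doesn't exist yet

Fix: Group first with HAVING COUNT(*) >= 2, then COUNT the resulting groups

Corrected query:
SELECT COUNT(*) FROM (SELECT category FROM products GROUP BY category HAVING COUNT(*) >= 2)

Result:
COUNT(*)
--------
3       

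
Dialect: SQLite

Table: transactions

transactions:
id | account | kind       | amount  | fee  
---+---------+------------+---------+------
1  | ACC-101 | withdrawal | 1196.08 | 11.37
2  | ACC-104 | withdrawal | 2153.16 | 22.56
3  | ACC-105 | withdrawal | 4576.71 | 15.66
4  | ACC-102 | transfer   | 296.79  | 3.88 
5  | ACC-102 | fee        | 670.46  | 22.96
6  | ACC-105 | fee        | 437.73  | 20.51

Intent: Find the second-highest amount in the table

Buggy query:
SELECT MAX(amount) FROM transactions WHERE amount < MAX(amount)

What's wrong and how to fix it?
Bug: The inner MAX is an aggregate inside WHERE, which is not allowed

Fix: Compute the overall MAX in a subquery, then take MAX of rows below it

Corrected query:
SELECT MAX(amount) FROM transactions WHERE amount < (SELECT MAX(amount) FROM transactions)

Result:
MAX(amount)
-----------
2153.16    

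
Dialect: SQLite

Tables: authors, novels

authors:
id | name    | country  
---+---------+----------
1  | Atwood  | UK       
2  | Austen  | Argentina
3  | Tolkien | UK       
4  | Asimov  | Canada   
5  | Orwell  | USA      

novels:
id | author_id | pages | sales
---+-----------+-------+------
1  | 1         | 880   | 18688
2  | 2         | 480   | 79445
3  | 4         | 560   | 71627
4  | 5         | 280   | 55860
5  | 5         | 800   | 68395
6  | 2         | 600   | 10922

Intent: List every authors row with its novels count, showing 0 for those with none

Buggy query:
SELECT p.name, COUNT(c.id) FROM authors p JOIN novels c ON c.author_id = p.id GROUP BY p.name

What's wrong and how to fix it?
Bug: INNER JOIN drops authors rows that have no matching novels rows

Fix: Switch to LEFT JOIN to retain unmatched parent rows

Corrected query:
SELECT p.name, COUNT(c.id) FROM authors p LEFT JOIN novels c ON c.author_id = p.id GROUP BY p.name

Result:
name    | COUNT(c.id)
--------+------------
Asimov  | 1          
Atwood  | 1          
Austen  | 2          
Orwell  | 2          
Tolkien | 0          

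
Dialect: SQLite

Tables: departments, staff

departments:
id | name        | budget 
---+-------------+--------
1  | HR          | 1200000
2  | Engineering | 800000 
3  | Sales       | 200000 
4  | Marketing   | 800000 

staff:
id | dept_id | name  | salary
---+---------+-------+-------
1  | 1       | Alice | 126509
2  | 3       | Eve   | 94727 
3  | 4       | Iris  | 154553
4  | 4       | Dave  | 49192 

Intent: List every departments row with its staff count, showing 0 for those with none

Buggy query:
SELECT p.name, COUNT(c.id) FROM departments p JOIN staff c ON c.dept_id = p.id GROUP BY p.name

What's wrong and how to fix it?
Bug: An inner join excludes parents with zero children

Fix: Switch to LEFT JOIN to retain unmatched parent rows

Corrected query:
SELECT p.name, COUNT(c.id) FROM departments p LEFT JOIN staff c ON c.dept_id = p.id GROUP BY p.name

Result:
name        | COUNT(c.id)
------------+------------
Engineering | 0          
HR          | 1          
Marketing   | 2          
Sales       | 1          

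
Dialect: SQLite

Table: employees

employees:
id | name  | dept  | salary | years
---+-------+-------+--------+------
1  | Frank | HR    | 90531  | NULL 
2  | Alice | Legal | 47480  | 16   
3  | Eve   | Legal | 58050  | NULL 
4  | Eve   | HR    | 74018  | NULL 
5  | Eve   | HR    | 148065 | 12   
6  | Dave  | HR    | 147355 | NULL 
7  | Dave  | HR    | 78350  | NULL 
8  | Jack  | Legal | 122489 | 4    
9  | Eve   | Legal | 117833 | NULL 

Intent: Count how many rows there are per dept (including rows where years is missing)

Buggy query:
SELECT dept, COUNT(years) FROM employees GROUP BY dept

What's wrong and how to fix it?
Bug: COUNT(column) counts non-NULL values only; rows with NULL years aren't counted

Fix: Use COUNT(*) to count all rows regardless of NULL

Corrected query:
SELECT dept, COUNT(*) FROM employees GROUP BY dept

Result:
dept  | COUNT(*)
------+---------
HR    | 5       
Legal | 4       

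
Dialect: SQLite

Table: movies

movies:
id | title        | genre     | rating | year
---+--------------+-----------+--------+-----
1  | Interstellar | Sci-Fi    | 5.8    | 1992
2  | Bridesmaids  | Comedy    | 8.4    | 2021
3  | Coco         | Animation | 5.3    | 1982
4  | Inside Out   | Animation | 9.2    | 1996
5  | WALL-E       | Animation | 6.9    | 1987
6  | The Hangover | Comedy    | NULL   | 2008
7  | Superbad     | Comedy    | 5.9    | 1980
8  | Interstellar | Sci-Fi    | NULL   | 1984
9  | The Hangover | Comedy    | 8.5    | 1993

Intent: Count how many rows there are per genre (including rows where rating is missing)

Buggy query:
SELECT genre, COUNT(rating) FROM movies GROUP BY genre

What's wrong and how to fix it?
Bug: COUNT(column) counts non-NULL values only; rows with NULL rating aren't counted

Fix: Use COUNT(*) to count all rows regardless of NULL

Corrected query:
SELECT genre, COUNT(*) FROM movies GROUP BY genre

Result:
genre     | COUNT(*)
----------+---------
Animation | 3       
Comedy    | 4       
Sci-Fi    | 2       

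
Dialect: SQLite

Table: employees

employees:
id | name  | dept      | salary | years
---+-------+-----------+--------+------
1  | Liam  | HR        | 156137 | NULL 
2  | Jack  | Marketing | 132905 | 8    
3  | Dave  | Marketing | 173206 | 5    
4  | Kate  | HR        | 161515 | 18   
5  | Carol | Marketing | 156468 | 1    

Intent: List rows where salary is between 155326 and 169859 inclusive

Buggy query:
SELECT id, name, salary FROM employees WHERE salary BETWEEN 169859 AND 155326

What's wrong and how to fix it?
Bug: BETWEEN expects the lower bound first; with 169859 AND 155326 the range is empty

Fix: Swap the bounds so the smaller value comes first

Corrected query:
SELECT id, name, salary FROM employees WHERE salary BETWEEN 155326 AND 169859

Result:
id | name  | salary
---+-------+-------
1  | Liam  | 156137
4  | Kate  | 161515
5  | Carol | 156468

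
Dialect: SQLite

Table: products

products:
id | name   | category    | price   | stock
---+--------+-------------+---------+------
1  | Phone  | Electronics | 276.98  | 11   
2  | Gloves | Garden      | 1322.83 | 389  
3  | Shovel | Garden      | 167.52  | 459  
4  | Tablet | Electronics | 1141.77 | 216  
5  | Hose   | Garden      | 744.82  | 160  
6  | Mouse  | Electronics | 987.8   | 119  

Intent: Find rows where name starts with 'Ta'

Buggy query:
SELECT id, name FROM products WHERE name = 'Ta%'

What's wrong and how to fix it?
Bug: '=' compares the literal string including the % character; pattern matching needs LIKE

Fix: Use LIKE for wildcard pattern matching

Corrected query:
SELECT id, name FROM products WHERE name LIKE 'Ta%'

Result:
id | name  
---+-------
4  | Tablet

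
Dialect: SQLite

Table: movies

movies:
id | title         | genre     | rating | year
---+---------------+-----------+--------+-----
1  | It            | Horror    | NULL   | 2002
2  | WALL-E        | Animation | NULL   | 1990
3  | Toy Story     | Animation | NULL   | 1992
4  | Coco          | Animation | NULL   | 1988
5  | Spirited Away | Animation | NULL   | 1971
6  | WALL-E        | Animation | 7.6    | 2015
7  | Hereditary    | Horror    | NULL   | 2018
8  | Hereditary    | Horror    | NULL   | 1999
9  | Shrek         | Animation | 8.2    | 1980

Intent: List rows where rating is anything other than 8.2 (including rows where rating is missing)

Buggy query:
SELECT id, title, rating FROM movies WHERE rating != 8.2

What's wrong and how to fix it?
Bug: Inequality against NULL is unknown, not true; rows with NULL are dropped

Fix: Handle NULL separately with IS NULL alongside the inequality

Corrected query:
SELECT id, title, rating FROM movies WHERE rating != 8.2 OR rating IS NULL

Result:
id | title         | rating
---+---------------+-------
1  | It            | NULL  
2  | WALL-E        | NULL  
3  | Toy Story     | NULL  
4  | Coco          | NULL  
5  | Spirited Away | NULL  
6  | WALL-E        | 7.6   
7  | Hereditary    | NULL  
8  | Hereditary    | NULL  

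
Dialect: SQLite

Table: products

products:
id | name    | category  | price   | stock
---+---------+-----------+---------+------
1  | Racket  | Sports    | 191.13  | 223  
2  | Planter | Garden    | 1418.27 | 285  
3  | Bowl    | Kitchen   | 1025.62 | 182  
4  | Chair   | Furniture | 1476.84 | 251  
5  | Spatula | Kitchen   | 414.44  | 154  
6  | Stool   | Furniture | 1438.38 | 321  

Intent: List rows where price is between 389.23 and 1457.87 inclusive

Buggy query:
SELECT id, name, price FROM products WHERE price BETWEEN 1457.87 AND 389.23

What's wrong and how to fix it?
Bug: BETWEEN expects the lower bound first; with 1457.87 AND 389.23 the range is empty

Fix: Write BETWEEN 389.23 AND 1457.87

Corrected query:
SELECT id, name, price FROM products WHERE price BETWEEN 389.23 AND 1457.87

Result:
id | name    | price  
---+---------+--------
2  | Planter | 1418.27
3  | Bowl    | 1025.62
5  | Spatula | 414.44 
6  | Stool   | 1438.38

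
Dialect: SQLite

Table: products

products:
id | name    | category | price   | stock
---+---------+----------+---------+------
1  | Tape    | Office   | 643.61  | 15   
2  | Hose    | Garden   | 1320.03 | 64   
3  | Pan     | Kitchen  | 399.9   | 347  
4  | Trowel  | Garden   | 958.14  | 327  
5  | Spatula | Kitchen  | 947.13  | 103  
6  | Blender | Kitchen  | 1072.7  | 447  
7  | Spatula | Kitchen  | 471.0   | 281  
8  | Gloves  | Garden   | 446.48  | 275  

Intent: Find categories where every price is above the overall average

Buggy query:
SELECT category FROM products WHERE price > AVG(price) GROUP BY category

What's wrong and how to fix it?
Bug: AVG() is an aggregate; it can't sit directly in WHERE

Fix: Use a subquery for AVG and a HAVING MIN(...) filter so the condition holds for every row in the group

Corrected query:
SELECT category FROM products GROUP BY category HAVING MIN(price) > (SELECT AVG(price) FROM products)

Result:
(no rows)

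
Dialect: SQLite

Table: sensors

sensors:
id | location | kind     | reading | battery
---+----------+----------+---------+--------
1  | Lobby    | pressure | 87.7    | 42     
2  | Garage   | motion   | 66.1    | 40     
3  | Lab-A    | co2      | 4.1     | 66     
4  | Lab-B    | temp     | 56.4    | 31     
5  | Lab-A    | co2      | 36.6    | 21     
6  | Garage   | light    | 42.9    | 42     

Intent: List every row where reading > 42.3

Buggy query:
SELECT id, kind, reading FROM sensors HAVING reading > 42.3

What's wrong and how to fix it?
Bug: This is a non-aggregate query (no GROUP BY, no aggregates), so in SQLite the HAVING clause is invalid here; a row-level condition belongs in WHERE

Fix: Replace HAVING with WHERE since the condition applies to individual rows

Corrected query:
SELECT id, kind, reading FROM sensors WHERE reading > 42.3

Result:
id | kind     | reading
---+----------+--------
1  | pressure | 87.7   
2  | motion   | 66.1   
4  | temp     | 56.4   
6  | light    | 42.9   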